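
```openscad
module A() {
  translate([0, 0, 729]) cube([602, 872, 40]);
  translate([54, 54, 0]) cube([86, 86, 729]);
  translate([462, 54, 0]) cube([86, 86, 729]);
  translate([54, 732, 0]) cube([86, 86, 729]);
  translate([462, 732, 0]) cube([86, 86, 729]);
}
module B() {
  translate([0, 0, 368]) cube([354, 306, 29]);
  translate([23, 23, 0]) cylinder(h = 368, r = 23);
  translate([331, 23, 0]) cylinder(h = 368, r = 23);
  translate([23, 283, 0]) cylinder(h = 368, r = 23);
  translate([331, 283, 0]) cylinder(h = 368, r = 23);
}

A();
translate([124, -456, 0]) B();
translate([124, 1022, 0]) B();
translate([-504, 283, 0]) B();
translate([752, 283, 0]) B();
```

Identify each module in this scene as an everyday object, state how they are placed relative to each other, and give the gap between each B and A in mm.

Each stool's nearest face is 150 mm from the table's bounding box.

A is a table. B is a stool. Four stools sit around the table at the −y, +y, −x, +x sides. The gap between each stool and the table is 150 mm.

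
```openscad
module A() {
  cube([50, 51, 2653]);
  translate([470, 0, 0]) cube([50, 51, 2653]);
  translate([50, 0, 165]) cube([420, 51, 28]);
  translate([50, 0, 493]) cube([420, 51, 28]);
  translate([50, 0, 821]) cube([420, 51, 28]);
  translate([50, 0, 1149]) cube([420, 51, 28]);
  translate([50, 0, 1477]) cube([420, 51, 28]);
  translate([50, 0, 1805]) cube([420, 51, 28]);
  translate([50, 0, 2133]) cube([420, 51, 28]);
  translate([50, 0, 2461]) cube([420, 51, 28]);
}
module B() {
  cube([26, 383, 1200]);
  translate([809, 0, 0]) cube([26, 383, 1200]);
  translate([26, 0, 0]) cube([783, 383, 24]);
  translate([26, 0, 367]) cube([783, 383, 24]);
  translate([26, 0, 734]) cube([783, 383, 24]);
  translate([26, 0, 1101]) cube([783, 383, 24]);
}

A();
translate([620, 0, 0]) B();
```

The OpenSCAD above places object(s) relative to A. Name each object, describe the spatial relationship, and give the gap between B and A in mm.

The bookshelf's nearest face is 100 mm from the ladder's +x face.

A is a ladder. B is a bookshelf. The bookshelf is on the floor beside the ladder on its +x side. The gap between the bookshelf and the ladder is 100 mm.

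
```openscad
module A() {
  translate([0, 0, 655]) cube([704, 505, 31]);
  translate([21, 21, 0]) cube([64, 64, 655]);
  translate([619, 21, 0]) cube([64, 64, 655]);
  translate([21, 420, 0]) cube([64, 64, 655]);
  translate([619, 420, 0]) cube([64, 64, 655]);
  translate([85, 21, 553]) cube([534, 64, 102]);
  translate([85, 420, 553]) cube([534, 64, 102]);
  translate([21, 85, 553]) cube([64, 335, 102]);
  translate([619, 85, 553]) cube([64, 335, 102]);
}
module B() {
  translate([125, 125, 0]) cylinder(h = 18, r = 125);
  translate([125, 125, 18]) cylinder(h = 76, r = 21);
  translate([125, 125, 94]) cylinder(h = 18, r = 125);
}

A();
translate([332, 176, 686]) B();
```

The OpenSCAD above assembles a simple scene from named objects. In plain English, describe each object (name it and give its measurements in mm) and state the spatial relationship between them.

A is a rectangular dining table. The top is 704×505×31 mm with its upper surface at z = 686 mm. It stands on four 64×64 mm square legs, each inset 21 mm from the nearest pair of top edges, running from the floor to the underside of the top. Four apron rails, 64 mm thick and 102 mm tall, run between adjacent legs with their top edges flush with the underside of the top and their outer faces flush with the legs' outer faces.

B is a spool: two coaxial disc flanges of radius 125 mm and thickness 18 mm, joined by a core cylinder of radius 21 mm and height 76 mm. The lower flange rests on z = 0 and the three cylinders share a vertical axis.

The spool is on top of the table.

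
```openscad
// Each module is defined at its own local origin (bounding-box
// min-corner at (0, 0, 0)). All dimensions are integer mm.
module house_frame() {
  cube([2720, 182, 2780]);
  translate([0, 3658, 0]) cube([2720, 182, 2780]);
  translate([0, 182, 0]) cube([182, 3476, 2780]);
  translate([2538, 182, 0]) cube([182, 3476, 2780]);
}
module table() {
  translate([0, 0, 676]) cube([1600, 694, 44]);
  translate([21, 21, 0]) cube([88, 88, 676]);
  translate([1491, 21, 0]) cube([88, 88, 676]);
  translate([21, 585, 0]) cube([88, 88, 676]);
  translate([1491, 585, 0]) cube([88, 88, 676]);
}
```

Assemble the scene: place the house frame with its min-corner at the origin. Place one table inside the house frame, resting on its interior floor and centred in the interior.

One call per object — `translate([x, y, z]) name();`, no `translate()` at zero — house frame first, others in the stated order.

house_frame();
translate([560, 1573, 0]) table();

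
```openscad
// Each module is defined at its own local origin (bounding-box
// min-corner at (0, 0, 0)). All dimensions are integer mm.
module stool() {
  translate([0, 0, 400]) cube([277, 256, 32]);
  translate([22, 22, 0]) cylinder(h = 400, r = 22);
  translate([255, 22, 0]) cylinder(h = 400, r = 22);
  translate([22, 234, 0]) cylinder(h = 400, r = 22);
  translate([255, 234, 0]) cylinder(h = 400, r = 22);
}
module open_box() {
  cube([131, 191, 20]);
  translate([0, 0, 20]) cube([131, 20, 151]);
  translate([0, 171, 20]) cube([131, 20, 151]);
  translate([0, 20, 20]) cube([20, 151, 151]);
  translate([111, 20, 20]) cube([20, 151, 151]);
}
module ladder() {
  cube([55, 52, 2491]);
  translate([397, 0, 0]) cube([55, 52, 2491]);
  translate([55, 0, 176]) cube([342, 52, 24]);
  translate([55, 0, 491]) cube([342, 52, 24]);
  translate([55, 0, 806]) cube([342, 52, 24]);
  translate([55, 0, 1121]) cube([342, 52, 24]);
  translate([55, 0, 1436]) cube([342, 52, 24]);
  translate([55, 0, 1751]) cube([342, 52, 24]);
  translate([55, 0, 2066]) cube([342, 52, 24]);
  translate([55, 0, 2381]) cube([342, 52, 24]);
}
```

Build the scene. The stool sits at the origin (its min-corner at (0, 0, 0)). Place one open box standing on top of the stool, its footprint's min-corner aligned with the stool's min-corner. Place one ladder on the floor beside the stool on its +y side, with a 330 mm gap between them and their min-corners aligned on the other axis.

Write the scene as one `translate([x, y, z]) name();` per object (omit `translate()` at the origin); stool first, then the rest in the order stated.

stool();
translate([0, 0, 432]) open_box();
translate([0, 586, 0]) ladder();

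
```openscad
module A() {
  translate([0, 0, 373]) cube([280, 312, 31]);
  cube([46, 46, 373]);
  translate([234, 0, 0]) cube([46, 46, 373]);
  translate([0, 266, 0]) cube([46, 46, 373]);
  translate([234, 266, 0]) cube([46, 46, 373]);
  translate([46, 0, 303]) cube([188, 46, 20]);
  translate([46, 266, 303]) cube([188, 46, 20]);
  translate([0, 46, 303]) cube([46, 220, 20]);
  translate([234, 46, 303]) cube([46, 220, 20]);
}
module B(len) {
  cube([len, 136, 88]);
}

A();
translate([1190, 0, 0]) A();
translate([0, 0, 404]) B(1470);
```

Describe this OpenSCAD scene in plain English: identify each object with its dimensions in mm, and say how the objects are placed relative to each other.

A is a four-legged stool. The seat is a 280×312×31 mm slab whose top surface is at z = 404 mm; four square legs, each 46×46 mm in cross-section, run from the floor (z = 0) to the underside of the seat, each flush with a corner of the seat. Four stretchers, 46 mm wide and 20 mm tall, connect adjacent legs with their undersides at z = 303 mm, each running between the inner faces of the legs it joins and aligned with the legs' outer faces on the other axis.

B is a rectangular beam 1470 mm long (x), 136 mm deep (y), 88 mm thick (z).

The beam spans the tops of two stools placed 910 mm apart, resting at z = 404 mm.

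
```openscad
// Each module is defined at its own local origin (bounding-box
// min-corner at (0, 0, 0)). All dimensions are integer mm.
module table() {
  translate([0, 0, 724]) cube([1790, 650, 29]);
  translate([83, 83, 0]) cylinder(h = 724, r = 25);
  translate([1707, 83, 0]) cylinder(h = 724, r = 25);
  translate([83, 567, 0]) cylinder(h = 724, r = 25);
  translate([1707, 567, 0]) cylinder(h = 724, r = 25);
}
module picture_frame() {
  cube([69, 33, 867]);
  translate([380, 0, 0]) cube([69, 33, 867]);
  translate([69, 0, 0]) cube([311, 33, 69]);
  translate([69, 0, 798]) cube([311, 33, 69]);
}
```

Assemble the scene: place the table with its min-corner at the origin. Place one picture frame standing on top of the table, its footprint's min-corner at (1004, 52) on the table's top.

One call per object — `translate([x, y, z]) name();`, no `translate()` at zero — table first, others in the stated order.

table();
translate([1004, 52, 753]) picture_frame();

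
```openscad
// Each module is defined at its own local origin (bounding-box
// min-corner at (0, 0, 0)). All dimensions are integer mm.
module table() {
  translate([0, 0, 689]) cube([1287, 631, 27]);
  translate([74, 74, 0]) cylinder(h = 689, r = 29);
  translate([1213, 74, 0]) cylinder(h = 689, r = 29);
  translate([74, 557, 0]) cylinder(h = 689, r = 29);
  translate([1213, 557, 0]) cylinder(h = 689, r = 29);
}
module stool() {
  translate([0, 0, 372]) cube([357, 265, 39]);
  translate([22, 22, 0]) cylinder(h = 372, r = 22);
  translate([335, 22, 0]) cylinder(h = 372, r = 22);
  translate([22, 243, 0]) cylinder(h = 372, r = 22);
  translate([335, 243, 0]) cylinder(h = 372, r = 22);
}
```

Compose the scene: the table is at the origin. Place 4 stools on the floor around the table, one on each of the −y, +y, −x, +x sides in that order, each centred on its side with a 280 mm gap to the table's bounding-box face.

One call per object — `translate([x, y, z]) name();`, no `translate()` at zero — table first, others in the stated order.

table();
translate([465, -545, 0]) stool();
translate([465, 911, 0]) stool();
translate([-637, 183, 0]) stool();
translate([1567, 183, 0]) stool();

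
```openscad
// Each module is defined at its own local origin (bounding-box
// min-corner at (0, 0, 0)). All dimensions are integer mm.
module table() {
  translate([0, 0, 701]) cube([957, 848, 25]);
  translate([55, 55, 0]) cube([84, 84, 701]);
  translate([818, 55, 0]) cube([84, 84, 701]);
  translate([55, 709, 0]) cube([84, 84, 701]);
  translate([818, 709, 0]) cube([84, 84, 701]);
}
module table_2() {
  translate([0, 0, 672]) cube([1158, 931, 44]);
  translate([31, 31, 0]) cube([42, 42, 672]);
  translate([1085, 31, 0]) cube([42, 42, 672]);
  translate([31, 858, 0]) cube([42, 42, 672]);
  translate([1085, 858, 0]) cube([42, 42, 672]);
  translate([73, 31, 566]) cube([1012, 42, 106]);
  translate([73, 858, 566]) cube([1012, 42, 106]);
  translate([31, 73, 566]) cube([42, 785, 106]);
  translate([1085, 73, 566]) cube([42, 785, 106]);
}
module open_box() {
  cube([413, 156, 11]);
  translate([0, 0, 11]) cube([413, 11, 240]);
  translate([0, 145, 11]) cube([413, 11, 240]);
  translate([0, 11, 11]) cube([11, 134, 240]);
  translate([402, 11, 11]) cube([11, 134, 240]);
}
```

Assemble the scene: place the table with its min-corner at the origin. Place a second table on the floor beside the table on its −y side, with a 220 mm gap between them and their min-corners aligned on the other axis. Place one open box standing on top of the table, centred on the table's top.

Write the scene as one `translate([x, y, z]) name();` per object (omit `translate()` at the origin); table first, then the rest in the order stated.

table();
translate([0, -1151, 0]) table_2();
translate([272, 346, 726]) open_box();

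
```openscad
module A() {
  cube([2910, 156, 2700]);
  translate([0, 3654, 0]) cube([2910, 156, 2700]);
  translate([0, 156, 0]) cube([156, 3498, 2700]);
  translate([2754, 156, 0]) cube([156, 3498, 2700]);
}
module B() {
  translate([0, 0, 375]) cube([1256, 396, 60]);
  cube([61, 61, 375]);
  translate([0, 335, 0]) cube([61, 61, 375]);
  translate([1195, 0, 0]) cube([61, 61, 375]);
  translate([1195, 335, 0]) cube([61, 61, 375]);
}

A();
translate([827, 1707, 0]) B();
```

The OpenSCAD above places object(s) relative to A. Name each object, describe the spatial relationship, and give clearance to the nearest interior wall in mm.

A is a house frame. B is a bench. The bench sits inside the house frame, centred. The clearance to the nearest interior wall is 671 mm.

Clearances: x = 671, y = 1551; minimum 671 mm.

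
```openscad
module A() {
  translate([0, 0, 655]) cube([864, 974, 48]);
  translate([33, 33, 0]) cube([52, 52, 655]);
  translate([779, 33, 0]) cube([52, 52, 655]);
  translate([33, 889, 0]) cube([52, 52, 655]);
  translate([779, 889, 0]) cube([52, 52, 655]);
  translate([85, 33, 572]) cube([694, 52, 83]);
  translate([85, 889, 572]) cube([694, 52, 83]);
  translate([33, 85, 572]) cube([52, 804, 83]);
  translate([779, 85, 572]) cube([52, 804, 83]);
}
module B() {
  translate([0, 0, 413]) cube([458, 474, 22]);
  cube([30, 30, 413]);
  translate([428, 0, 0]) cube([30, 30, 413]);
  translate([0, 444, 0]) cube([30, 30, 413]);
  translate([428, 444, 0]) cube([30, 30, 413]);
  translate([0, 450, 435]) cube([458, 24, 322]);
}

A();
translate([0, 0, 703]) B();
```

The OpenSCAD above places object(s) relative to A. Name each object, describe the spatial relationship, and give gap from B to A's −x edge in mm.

The chair's min-x is at 0; the table's min-x is 0; gap = 0 mm.

A is a table. B is a chair. The chair is on top of the table. The gap from the chair to the table's −x edge is 0 mm.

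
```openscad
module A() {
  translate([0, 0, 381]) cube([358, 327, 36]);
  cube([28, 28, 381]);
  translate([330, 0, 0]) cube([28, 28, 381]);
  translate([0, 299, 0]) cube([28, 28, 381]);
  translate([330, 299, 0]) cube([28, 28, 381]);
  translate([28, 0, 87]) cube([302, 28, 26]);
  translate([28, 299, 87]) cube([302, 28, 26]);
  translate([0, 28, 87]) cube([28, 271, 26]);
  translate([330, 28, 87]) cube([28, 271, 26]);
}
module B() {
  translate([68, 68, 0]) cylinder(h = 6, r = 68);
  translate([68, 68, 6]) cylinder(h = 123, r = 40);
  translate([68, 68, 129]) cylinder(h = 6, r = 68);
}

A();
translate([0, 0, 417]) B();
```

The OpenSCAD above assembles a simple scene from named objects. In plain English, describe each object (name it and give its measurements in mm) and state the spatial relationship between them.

A is a simple wooden stool: a rectangular seat 358 mm (x) by 327 mm (y), 36 mm thick, top face at z = 417 mm, on four square legs, each 28×28 mm in cross-section. The legs rest on z = 0, each flush with a corner of the seat. Four stretchers, 28 mm wide and 26 mm tall, connect adjacent legs with their undersides at z = 87 mm, each running between the inner faces of the legs it joins and aligned with the legs' outer faces on the other axis.

B is a spool: two coaxial disc flanges of radius 68 mm and thickness 6 mm, joined by a core cylinder of radius 40 mm and height 123 mm. The lower flange rests on z = 0 and the three cylinders share a vertical axis.

The spool is on top of the stool.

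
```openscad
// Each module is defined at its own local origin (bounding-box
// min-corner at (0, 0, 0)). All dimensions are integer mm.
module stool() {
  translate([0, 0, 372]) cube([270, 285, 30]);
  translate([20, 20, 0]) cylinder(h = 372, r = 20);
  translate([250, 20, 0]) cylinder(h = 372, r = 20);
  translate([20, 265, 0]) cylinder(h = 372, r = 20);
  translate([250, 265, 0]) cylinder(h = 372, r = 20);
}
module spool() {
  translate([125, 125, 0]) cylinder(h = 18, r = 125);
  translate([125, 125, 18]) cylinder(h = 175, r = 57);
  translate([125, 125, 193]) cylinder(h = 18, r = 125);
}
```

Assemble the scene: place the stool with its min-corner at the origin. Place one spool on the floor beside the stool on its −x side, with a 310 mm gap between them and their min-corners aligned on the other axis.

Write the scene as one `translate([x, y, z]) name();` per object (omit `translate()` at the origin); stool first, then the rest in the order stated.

stool();
translate([-560, 0, 0]) spool();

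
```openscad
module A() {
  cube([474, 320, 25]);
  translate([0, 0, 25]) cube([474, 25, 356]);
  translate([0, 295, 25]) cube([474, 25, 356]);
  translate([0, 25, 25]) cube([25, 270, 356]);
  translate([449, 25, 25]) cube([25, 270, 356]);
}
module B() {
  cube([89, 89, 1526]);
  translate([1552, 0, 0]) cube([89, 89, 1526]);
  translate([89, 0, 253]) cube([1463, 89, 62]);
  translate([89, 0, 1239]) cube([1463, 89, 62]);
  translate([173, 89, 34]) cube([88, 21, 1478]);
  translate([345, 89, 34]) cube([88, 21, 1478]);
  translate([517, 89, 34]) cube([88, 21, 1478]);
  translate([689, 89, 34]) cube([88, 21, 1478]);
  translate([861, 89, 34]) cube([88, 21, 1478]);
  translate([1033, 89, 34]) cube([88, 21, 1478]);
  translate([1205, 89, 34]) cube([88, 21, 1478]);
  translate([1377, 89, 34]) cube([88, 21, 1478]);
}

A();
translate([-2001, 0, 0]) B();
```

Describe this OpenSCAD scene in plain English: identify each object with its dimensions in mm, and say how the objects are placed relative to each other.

A is an open-topped rectangular box: outside dimensions 474×320×381 mm, with a uniform wall and base thickness of 25 mm. The base is a full 474×320 slab on the floor; four walls sit on top of the base. The front and back walls (the −y and +y sides) span the full width; the two side walls fit between them.

B is a fence section. Two 89×89 mm posts, 1526 mm tall, stand on the floor with a clear span of 1463 mm between their inner faces. Two horizontal rails of 89×62 mm section span the gap between the posts with their undersides at z = 253 mm and z = 1239 mm, flush with the posts' −y face. 8 pickets, each 88 mm wide, 21 mm thick and 1478 mm tall, are fixed to the +y face of the rails with their bottoms at z = 34 mm, evenly spaced across the span with equal gaps (rounded down to the nearest mm) at the −x end and between each pair — any rounding remainder accumulates at the +x end.

The fence section is on the floor beside the open box on its −x side.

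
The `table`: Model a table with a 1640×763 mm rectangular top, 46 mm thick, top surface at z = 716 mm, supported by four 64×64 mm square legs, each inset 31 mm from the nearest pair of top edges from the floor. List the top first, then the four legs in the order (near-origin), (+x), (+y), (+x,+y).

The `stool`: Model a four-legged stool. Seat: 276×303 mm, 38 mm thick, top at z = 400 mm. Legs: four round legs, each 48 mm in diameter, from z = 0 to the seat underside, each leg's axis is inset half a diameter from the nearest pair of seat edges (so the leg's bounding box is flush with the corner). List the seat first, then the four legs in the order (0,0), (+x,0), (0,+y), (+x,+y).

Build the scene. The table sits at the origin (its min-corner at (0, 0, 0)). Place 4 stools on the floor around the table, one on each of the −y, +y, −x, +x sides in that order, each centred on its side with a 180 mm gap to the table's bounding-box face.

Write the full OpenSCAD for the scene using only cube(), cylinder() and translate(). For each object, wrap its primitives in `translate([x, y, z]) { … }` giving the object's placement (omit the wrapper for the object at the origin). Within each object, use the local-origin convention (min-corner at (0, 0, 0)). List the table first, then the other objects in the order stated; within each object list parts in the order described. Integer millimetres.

translate([0, 0, 670]) cube([1640, 763, 46]);
translate([31, 31, 0]) cube([64, 64, 670]);
translate([1545, 31, 0]) cube([64, 64, 670]);
translate([31, 668, 0]) cube([64, 64, 670]);
translate([1545, 668, 0]) cube([64, 64, 670]);
translate([682, -483, 0]) {
  translate([0, 0, 362]) cube([276, 303, 38]);
  translate([24, 24, 0]) cylinder(h = 362, r = 24);
  translate([252, 24, 0]) cylinder(h = 362, r = 24);
  translate([24, 279, 0]) cylinder(h = 362, r = 24);
  translate([252, 279, 0]) cylinder(h = 362, r = 24);
}
translate([682, 943, 0]) {
  translate([0, 0, 362]) cube([276, 303, 38]);
  translate([24, 24, 0]) cylinder(h = 362, r = 24);
  translate([252, 24, 0]) cylinder(h = 362, r = 24);
  translate([24, 279, 0]) cylinder(h = 362, r = 24);
  translate([252, 279, 0]) cylinder(h = 362, r = 24);
}
translate([-456, 230, 0]) {
  translate([0, 0, 362]) cube([276, 303, 38]);
  translate([24, 24, 0]) cylinder(h = 362, r = 24);
  translate([252, 24, 0]) cylinder(h = 362, r = 24);
  translate([24, 279, 0]) cylinder(h = 362, r = 24);
  translate([252, 279, 0]) cylinder(h = 362, r = 24);
}
translate([1820, 230, 0]) {
  translate([0, 0, 362]) cube([276, 303, 38]);
  translate([24, 24, 0]) cylinder(h = 362, r = 24);
  translate([252, 24, 0]) cylinder(h = 362, r = 24);
  translate([24, 279, 0]) cylinder(h = 362, r = 24);
  translate([252, 279, 0]) cylinder(h = 362, r = 24);
}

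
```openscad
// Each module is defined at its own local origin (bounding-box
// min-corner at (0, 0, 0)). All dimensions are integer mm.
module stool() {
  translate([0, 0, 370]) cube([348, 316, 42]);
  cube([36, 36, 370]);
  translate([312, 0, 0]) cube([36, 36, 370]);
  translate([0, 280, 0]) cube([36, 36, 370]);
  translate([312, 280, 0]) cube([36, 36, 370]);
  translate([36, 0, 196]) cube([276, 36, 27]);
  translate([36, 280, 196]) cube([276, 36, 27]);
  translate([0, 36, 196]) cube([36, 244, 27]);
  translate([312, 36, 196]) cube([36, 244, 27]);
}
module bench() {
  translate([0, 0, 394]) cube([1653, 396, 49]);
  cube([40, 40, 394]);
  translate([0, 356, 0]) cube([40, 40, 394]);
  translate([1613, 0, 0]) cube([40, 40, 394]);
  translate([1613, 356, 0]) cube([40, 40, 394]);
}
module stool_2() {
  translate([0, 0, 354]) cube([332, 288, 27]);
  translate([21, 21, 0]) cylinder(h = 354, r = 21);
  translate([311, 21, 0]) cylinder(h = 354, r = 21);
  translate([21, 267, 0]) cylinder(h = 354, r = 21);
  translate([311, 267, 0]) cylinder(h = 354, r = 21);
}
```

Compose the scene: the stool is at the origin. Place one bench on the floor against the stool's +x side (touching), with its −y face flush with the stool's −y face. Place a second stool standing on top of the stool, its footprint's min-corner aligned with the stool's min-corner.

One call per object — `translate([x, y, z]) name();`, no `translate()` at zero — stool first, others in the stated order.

stool();
translate([348, 0, 0]) bench();
translate([0, 0, 412]) stool_2();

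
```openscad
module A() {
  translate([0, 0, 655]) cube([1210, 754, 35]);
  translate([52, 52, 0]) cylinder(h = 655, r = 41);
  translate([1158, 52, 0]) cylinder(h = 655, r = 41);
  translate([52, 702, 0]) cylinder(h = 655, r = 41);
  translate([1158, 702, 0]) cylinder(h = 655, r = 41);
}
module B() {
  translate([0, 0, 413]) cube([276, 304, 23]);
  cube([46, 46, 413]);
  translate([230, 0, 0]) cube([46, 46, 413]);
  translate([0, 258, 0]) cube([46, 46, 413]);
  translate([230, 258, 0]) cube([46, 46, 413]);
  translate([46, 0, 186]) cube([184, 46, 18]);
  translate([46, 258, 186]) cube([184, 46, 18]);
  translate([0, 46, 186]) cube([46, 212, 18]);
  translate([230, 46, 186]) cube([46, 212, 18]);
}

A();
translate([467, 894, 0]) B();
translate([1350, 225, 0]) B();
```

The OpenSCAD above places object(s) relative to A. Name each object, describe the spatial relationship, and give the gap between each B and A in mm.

A is a table. B is a stool. Two stools sit around the table at the +y, +x sides. The gap between each stool and the table is 140 mm.

Each stool's nearest face is 140 mm from the table's bounding box.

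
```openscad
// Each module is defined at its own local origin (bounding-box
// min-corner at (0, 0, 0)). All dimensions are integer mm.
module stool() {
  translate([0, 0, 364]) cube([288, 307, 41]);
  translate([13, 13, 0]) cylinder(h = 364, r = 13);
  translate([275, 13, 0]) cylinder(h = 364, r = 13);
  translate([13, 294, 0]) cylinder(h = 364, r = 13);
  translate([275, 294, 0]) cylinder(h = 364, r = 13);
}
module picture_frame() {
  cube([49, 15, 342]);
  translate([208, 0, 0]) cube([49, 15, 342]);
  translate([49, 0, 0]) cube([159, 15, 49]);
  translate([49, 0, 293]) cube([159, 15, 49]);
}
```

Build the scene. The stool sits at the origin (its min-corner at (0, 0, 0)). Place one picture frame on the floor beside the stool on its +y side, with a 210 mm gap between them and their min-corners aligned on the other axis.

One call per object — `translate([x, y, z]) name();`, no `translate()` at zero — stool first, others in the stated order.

stool();
translate([0, 517, 0]) picture_frame();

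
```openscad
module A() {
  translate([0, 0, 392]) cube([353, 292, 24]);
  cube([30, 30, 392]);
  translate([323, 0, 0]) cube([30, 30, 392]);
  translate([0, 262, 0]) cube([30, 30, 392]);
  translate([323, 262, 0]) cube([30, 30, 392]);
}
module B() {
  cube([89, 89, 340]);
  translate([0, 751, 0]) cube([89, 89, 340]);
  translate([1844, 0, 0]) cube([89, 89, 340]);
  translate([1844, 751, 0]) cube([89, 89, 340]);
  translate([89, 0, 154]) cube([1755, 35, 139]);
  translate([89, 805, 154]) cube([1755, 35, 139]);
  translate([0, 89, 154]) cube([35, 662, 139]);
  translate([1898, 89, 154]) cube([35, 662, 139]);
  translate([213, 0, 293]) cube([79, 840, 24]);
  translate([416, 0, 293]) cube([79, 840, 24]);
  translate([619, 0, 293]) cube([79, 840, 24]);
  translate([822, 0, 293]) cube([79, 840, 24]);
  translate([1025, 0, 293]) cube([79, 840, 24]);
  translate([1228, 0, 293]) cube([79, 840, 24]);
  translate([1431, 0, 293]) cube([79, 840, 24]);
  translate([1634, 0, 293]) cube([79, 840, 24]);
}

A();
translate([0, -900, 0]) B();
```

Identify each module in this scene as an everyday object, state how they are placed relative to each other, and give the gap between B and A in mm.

The bed frame's nearest face is 60 mm from the stool's −y face.

A is a stool. B is a bed frame. The bed frame is on the floor beside the stool on its −y side. The gap between the bed frame and the stool is 60 mm.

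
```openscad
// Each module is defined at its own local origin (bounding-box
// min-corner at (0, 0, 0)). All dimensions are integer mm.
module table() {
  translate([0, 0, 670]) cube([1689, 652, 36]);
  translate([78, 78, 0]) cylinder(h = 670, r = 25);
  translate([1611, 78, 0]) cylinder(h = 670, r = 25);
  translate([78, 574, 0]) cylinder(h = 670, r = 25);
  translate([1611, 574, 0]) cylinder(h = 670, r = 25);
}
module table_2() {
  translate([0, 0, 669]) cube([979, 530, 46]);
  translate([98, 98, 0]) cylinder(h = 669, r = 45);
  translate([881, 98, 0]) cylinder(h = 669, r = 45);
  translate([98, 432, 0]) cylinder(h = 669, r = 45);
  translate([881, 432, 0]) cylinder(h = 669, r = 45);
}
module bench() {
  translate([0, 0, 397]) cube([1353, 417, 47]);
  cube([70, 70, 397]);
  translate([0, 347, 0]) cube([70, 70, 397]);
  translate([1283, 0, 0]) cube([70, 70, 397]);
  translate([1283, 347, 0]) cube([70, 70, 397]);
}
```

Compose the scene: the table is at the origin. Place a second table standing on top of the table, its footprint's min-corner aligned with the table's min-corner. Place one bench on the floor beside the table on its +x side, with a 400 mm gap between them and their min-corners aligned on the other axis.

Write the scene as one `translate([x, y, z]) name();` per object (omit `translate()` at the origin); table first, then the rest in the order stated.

table();
translate([0, 0, 706]) table_2();
translate([2089, 0, 0]) bench();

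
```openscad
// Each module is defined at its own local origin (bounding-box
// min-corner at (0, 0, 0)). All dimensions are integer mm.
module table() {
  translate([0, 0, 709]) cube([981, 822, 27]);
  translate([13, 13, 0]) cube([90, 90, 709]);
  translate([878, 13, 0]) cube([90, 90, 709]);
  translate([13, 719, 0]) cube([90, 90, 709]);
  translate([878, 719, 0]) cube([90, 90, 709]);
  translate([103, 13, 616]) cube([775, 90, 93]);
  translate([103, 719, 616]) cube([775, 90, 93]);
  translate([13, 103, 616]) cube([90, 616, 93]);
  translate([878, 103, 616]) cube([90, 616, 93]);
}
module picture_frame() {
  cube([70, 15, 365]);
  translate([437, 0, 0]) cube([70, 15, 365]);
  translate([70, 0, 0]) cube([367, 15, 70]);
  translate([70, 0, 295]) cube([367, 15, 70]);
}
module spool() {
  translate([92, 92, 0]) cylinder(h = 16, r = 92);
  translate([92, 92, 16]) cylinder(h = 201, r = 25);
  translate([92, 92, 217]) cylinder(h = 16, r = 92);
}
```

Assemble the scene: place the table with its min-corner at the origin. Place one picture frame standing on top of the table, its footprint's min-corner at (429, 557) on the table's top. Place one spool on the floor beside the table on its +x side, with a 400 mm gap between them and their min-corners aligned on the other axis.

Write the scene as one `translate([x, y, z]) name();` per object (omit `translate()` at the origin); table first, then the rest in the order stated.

table();
translate([429, 557, 736]) picture_frame();
translate([1381, 0, 0]) spool();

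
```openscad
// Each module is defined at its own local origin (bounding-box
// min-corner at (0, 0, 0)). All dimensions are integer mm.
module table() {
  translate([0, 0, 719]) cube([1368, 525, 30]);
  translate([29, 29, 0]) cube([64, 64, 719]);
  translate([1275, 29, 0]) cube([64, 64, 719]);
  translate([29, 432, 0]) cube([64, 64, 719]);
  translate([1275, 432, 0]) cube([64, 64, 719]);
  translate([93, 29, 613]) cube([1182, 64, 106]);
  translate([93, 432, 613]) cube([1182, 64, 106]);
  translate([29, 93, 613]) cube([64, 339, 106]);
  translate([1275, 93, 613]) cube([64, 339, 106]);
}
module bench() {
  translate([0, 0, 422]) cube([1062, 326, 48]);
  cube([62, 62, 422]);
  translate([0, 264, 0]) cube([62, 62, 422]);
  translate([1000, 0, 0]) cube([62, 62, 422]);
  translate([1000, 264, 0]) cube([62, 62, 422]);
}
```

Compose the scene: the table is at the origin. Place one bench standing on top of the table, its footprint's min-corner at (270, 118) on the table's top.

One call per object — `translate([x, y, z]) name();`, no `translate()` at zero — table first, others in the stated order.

table();
translate([270, 118, 749]) bench();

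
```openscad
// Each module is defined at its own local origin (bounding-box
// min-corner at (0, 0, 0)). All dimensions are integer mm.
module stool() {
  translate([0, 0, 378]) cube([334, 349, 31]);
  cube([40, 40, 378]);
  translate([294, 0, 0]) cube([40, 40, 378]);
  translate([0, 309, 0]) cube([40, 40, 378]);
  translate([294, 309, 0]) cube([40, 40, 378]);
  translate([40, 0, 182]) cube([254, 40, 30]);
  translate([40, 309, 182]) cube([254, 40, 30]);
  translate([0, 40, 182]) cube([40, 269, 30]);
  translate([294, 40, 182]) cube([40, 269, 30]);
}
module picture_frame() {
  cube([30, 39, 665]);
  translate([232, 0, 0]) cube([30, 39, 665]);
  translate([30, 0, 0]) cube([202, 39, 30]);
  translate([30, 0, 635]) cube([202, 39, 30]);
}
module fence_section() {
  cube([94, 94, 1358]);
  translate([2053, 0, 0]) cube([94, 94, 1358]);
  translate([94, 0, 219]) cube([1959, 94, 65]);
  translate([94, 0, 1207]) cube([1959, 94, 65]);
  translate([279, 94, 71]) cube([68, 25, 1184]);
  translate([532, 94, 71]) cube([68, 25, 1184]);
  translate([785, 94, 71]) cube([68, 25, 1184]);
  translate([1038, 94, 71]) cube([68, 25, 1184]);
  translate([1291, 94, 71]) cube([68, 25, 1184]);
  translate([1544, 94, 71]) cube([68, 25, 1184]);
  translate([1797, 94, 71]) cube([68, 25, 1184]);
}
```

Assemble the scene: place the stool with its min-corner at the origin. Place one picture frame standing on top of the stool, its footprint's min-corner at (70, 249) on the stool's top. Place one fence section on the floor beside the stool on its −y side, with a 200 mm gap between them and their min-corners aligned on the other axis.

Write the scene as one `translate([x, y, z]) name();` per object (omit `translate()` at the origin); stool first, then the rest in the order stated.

stool();
translate([70, 249, 409]) picture_frame();
translate([0, -319, 0]) fence_section();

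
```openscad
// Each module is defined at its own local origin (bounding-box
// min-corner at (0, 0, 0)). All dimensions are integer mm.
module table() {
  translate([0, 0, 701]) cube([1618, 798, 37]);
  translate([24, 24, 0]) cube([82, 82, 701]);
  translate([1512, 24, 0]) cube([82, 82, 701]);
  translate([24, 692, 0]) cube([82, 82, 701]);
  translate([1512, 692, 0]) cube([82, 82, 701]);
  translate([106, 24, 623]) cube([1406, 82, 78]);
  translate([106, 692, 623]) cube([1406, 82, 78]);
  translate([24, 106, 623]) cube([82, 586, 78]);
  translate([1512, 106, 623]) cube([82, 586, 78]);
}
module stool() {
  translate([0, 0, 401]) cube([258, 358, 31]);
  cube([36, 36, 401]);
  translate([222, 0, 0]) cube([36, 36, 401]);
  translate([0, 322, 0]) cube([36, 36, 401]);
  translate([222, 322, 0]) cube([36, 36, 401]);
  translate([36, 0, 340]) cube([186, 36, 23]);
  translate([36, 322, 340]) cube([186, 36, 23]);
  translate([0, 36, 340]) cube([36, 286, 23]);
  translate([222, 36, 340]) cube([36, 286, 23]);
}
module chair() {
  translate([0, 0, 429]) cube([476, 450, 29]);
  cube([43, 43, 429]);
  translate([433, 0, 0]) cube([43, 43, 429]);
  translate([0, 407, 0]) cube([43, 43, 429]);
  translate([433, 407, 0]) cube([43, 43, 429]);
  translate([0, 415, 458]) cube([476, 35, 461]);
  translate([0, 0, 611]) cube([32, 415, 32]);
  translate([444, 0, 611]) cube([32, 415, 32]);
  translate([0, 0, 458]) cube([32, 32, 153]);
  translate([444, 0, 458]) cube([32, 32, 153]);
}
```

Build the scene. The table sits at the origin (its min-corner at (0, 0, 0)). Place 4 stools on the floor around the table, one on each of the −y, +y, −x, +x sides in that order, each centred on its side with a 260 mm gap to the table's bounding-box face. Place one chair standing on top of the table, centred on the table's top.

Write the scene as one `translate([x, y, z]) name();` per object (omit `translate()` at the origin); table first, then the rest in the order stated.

table();
translate([680, -618, 0]) stool();
translate([680, 1058, 0]) stool();
translate([-518, 220, 0]) stool();
translate([1878, 220, 0]) stool();
translate([571, 174, 738]) chair();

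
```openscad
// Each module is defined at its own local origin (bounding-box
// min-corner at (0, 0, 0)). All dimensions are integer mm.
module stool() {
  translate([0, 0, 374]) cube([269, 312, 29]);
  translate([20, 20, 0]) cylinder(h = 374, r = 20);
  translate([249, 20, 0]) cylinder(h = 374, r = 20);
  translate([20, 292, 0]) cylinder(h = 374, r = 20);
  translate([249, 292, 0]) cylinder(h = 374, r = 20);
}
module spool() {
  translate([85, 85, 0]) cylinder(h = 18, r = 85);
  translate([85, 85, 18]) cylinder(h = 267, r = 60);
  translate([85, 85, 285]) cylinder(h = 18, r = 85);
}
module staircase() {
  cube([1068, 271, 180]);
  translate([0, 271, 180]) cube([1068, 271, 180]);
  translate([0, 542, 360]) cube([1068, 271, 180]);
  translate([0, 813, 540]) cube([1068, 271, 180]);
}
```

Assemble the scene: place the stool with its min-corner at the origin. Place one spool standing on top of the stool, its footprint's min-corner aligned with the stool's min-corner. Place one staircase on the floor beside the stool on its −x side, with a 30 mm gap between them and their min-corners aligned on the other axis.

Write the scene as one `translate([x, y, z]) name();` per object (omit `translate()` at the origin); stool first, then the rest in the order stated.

stool();
translate([0, 0, 403]) spool();
translate([-1098, 0, 0]) staircase();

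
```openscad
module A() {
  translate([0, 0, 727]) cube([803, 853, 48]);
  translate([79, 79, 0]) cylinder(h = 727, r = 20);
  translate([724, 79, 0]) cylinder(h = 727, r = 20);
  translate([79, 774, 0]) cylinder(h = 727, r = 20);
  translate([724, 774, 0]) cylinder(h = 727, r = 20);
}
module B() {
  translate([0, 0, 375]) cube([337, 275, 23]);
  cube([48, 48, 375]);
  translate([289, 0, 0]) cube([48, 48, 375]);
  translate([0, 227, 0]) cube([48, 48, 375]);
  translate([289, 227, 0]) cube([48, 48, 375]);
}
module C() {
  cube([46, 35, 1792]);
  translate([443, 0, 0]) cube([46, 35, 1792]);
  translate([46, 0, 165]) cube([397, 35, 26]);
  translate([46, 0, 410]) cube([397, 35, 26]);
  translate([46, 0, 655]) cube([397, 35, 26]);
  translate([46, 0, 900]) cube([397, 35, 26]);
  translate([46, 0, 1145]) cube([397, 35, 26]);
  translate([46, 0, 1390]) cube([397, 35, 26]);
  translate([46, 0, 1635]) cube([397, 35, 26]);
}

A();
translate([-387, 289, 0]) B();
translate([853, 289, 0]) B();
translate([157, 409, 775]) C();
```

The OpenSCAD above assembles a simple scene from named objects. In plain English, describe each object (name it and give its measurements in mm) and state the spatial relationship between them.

A is a table with a 803×853 mm rectangular top, 48 mm thick, top surface at z = 775 mm, supported by four round legs of 40 mm diameter, each leg's bounding box inset 59 mm from the nearest pair of top edges, running from the floor.

B is a four-legged stool. The seat is 337×275 mm, 23 mm thick, top at z = 398 mm. It stands on four square legs, each 48×48 mm in cross-section, from z = 0 to the seat underside, each flush with a corner of the seat.

C is a wooden ladder with two side rails of 46×35 mm section and 1792 mm height, set 489 mm apart overall. Between them run 7 rectangular rungs (35 mm deep, 26 mm thick), front faces flush with the rails' −y face. The bottom of the first rung is 165 mm above the floor and each subsequent rung is 245 mm higher than the one below.

Two stools sit around the table at the −x, +x sides. The ladder is on top of the table, centred.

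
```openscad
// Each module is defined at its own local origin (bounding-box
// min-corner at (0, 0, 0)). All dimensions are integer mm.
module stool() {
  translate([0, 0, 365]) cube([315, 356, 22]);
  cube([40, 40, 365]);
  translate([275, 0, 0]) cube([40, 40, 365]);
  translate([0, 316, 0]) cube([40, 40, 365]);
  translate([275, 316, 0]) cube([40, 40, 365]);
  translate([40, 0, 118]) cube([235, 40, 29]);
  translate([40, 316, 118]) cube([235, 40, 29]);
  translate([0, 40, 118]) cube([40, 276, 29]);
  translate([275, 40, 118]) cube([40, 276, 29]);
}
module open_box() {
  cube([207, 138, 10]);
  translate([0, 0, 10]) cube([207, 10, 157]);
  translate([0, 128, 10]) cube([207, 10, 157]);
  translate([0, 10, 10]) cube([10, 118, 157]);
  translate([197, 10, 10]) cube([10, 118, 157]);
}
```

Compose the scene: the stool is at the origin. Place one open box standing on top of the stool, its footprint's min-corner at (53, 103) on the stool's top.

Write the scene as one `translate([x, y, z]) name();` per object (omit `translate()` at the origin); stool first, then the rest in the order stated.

stool();
translate([53, 103, 387]) open_box();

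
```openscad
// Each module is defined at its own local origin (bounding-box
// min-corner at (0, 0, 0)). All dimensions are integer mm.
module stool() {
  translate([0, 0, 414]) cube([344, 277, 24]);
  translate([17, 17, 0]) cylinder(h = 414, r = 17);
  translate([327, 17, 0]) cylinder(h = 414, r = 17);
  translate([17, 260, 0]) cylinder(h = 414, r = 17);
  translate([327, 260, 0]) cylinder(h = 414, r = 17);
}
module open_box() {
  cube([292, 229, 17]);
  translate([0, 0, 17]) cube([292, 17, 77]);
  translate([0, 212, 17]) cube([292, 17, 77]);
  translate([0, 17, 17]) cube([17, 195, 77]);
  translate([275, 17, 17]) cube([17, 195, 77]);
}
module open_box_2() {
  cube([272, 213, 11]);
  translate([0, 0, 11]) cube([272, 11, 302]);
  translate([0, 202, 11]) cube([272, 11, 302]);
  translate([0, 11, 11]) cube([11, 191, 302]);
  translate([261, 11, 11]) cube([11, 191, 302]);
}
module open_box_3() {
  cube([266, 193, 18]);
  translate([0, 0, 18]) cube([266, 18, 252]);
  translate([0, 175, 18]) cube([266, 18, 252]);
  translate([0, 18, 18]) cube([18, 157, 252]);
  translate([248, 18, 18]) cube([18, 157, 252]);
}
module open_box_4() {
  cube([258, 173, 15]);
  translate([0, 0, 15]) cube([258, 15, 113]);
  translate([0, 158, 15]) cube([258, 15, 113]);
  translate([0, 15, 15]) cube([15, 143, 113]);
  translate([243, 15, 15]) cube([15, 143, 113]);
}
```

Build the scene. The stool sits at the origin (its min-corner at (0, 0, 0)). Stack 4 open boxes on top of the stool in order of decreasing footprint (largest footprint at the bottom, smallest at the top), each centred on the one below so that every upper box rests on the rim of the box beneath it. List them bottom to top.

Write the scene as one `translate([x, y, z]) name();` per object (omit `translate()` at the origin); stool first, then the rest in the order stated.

stool();
translate([26, 24, 438]) open_box();
translate([36, 32, 532]) open_box_2();
translate([39, 42, 845]) open_box_3();
translate([43, 52, 1115]) open_box_4();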